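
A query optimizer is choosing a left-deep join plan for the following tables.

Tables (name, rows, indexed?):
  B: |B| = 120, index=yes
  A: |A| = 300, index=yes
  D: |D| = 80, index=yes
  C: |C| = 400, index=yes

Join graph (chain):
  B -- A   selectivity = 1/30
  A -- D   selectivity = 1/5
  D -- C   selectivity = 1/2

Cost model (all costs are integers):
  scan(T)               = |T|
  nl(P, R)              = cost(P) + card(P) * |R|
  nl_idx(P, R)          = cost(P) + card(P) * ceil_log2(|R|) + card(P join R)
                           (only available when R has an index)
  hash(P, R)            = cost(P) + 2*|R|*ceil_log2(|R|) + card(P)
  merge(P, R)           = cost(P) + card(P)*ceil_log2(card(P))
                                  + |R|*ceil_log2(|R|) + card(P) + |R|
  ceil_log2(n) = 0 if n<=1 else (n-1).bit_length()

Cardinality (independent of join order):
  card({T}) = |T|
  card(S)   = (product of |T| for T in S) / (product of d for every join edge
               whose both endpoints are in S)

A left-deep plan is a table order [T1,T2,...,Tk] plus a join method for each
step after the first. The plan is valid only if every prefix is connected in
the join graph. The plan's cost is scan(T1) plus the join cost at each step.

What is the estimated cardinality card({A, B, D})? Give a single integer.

19200

Tables in S: A(300), B(120), D(80)
Edges inside S: B-A(d=30), A-D(d=5)
numerator = 300 * 120 * 80 = 2880000
denominator = 30 * 5 = 150
card(S) = 2880000 / 150 = 19200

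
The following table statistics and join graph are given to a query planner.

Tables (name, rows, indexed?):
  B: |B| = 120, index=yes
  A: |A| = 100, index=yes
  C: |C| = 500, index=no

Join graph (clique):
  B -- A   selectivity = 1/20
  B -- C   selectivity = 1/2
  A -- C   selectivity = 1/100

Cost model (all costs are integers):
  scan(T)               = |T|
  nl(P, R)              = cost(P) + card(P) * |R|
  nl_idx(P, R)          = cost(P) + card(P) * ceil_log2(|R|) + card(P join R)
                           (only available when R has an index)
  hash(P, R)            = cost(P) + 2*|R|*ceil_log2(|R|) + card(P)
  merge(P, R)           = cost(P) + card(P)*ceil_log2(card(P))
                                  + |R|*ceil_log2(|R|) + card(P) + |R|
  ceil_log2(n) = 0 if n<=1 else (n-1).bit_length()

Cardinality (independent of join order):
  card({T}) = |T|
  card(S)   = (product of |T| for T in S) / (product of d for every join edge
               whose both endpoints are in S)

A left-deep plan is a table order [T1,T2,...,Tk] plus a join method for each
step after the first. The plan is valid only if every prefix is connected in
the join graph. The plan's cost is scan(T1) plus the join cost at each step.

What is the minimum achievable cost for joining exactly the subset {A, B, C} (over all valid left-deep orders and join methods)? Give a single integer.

4580

Selinger DP over subsets of {A,B,C}:
  {B}: scan cost=120, card=120
  {A}: scan cost=100, card=100
  {C}: scan cost=500, card=500
  {AB}: card=600; try (B,nl_idx)→1400, (A,nl_idx)→1560, (A,hash)→1640, (B,merge)→1860, (B,hash)→1880, (A,merge)→1880 …(+2); best=1400 via (B,nl_idx)
  {BC}: card=30000; try (B,hash)→2680, (C,merge)→6080, (B,merge)→6460, (C,hash)→9240, (B,nl_idx)→34000, (C,nl)→60120 …(+1); best=2680 via (B,hash)
  {AC}: card=500; try (A,hash)→2400, (A,nl_idx)→4500, (C,merge)→5900, (A,merge)→6300, (C,hash)→9200, (C,nl)→50100 …(+1); best=2400 via (A,hash)
  {ABC}: card=1500; try (B,hash)→4580, (B,nl_idx)→7400, (B,merge)→8360, (C,hash)→11000, (C,merge)→13000, (A,hash)→34080 …(+5); best=4580 via (B,hash)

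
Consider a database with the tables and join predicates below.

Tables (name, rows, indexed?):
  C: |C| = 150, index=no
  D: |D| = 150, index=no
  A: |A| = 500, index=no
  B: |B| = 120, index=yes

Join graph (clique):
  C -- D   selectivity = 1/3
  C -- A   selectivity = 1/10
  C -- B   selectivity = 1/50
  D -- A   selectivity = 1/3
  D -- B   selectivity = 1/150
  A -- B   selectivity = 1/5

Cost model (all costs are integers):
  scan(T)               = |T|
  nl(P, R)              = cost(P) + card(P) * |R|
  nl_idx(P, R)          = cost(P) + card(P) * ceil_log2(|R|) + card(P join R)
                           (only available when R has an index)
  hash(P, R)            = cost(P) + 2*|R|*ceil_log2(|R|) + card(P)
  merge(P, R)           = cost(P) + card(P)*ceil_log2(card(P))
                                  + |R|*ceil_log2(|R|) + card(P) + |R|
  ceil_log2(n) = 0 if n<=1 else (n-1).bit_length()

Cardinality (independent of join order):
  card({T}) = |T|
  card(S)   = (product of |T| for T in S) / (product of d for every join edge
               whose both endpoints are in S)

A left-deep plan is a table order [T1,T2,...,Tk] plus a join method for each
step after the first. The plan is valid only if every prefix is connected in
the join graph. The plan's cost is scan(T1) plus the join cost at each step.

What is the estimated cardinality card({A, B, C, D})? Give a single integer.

400

Tables in S: A(500), B(120), C(150), D(150)
Edges inside S: C-D(d=3), C-A(d=10), C-B(d=50), D-A(d=3), D-B(d=150), A-B(d=5)
numerator = 500 * 120 * 150 * 150 = 1350000000
denominator = 3 * 10 * 50 * 3 * 150 * 5 = 3375000
card(S) = 1350000000 / 3375000 = 400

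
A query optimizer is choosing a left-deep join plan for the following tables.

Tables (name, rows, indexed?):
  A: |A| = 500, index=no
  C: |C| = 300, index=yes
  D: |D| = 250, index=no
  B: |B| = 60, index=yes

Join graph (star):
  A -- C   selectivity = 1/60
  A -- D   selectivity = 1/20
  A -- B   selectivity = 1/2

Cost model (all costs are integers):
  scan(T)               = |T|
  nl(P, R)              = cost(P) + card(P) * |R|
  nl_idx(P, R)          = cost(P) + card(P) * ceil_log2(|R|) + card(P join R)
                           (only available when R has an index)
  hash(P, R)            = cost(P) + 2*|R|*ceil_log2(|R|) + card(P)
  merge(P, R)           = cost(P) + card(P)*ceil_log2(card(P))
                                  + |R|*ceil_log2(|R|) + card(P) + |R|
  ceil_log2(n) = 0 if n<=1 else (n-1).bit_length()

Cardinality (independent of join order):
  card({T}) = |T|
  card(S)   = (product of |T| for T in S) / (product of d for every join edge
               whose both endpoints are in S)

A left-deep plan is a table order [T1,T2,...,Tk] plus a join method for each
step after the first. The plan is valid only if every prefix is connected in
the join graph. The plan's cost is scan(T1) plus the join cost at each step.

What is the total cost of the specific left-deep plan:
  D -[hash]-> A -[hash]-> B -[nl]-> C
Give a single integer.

56266470

step 1: scan D: cost=250, card=250
step 2: join A via hash
    card(P join A) = 250*500/(20) = 6250
    cost = 250 + 2*500*9 + 250 = 9500
step 3: join B via hash
    card(P join B) = 6250*60/(2) = 187500
    cost = 9500 + 2*60*6 + 6250 = 16470
step 4: join C via nl
    card(P join C) = 187500*300/(60) = 937500
    cost = 16470 + 187500*300 = 56266470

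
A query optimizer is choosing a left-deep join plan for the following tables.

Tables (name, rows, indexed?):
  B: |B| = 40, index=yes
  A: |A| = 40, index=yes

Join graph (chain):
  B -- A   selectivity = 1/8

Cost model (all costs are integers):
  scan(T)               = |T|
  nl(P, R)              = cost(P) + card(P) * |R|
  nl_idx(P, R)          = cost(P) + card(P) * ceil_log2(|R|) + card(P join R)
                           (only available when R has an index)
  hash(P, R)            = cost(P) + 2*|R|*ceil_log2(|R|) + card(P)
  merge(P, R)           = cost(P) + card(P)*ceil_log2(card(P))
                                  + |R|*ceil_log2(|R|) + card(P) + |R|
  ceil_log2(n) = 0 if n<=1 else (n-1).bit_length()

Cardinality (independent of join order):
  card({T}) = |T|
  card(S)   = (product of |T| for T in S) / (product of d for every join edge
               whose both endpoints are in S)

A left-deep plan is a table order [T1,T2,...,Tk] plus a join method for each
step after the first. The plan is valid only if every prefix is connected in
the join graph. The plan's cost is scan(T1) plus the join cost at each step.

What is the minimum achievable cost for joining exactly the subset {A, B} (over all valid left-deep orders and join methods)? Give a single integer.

480

Selinger DP over subsets of {A,B}:
  {B}: scan cost=40, card=40
  {A}: scan cost=40, card=40
  {AB}: card=200; try (B,nl_idx)→480, (A,nl_idx)→480, (B,hash)→560, (A,hash)→560, (B,merge)→600, (A,merge)→600 …(+2); best=480 via (B,nl_idx)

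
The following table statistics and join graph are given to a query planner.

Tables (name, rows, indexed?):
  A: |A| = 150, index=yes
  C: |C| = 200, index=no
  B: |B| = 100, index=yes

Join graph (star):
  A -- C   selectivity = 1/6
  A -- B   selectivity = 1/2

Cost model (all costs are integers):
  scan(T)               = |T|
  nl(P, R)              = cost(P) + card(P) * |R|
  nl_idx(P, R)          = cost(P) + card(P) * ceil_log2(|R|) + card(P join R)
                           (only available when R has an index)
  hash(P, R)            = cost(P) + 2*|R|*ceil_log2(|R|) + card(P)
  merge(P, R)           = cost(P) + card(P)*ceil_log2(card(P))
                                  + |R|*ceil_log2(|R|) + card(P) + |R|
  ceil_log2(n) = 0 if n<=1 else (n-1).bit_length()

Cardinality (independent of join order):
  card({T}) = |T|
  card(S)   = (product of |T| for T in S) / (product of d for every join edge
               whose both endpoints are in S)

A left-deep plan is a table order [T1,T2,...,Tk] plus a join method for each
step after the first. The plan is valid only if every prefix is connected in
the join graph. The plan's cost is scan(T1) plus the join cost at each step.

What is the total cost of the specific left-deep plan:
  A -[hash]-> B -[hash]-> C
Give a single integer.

12400

step 1: scan A: cost=150, card=150
step 2: join B via hash
    card(P join B) = 150*100/(2) = 7500
    cost = 150 + 2*100*7 + 150 = 1700
step 3: join C via hash
    card(P join C) = 7500*200/(6) = 250000
    cost = 1700 + 2*200*8 + 7500 = 12400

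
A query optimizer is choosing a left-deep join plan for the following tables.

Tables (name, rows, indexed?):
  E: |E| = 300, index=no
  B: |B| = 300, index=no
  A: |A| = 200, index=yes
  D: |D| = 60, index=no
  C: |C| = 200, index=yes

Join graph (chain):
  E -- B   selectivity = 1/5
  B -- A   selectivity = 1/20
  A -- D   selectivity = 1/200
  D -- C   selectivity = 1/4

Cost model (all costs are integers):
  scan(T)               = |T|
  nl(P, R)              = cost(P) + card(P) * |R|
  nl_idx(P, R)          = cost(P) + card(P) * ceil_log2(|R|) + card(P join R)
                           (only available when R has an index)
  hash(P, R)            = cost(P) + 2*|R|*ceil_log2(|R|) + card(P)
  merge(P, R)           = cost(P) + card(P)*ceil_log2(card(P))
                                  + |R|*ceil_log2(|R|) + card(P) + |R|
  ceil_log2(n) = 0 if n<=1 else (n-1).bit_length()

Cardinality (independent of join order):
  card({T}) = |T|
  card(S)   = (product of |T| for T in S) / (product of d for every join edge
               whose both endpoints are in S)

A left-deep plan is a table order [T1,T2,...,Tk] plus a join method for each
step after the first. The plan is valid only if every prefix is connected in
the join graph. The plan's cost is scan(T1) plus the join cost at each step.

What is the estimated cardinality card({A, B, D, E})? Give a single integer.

Tables in S: A(200), B(300), D(60), E(300)
Edges inside S: E-B(d=5), B-A(d=20), A-D(d=200)
numerator = 200 * 300 * 60 * 300 = 1080000000
denominator = 5 * 20 * 200 = 20000
card(S) = 1080000000 / 20000 = 54000

54000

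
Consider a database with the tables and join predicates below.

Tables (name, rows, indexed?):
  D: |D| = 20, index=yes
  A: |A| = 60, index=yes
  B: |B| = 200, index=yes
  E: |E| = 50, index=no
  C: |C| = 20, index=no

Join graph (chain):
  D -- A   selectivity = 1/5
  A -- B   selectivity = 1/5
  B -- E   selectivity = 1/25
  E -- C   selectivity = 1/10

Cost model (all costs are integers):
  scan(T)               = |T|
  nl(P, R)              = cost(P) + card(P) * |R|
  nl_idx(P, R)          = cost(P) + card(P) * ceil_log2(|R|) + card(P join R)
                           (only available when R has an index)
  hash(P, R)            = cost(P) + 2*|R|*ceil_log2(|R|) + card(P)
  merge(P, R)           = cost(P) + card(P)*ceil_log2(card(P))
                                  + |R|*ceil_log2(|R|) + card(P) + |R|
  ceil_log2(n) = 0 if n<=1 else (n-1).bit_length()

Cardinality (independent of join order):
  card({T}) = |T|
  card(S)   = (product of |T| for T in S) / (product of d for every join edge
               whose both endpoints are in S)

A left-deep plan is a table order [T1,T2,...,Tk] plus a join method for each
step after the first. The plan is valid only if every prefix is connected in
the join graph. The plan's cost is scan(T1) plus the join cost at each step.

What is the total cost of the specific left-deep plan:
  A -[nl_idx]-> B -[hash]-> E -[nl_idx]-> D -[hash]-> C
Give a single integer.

68540

step 1: scan A: cost=60, card=60
step 2: join B via nl_idx
    card(P join B) = 60*200/(5) = 2400
    cost = 60 + 60*8 + 2400 = 2940
step 3: join E via hash
    card(P join E) = 2400*50/(25) = 4800
    cost = 2940 + 2*50*6 + 2400 = 5940
step 4: join D via nl_idx
    card(P join D) = 4800*20/(5) = 19200
    cost = 5940 + 4800*5 + 19200 = 49140
step 5: join C via hash
    card(P join C) = 19200*20/(10) = 38400
    cost = 49140 + 2*20*5 + 19200 = 68540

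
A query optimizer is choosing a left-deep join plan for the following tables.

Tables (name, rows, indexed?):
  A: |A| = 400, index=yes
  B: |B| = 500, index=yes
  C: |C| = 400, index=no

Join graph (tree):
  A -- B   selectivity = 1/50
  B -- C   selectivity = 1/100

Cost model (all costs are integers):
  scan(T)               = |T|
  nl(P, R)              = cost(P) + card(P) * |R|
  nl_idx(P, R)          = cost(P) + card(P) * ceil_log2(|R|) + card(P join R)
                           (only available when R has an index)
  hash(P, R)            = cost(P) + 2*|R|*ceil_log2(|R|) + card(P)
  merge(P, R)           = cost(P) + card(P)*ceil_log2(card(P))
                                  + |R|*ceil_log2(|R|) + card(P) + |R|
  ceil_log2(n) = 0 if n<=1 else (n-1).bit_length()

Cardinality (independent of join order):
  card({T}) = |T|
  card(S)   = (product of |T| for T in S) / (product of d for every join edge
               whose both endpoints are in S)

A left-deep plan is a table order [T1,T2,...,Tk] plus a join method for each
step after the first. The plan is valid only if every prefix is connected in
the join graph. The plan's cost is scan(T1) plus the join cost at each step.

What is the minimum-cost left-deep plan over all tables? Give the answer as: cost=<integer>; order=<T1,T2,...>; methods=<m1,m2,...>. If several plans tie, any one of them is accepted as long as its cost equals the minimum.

Selinger DP (subsets sized 1..n):
  {A}: scan cost=400, card=400
  {B}: scan cost=500, card=500
  {C}: scan cost=400, card=400
  {AB}: card=4000; try (B,nl_idx)→8000, (A,hash)→8200, (A,nl_idx)→9000, (B,merge)→9400, (A,merge)→9500, (B,hash)→9800 …(+2); best=8000 via (B,nl_idx)
  {BC}: card=2000; try (B,nl_idx)→6000, (C,hash)→8200, (B,merge)→9400, (C,merge)→9500, (B,hash)→9800, (B,nl)→200400 …(+1); best=6000 via (B,nl_idx)
  {ABC}: card=16000; try (A,hash)→15200, (C,hash)→19200, (A,merge)→34000, (A,nl_idx)→40000, (C,merge)→64000, (A,nl)→806000 …(+1); best=15200 via (A,hash)

cost=15200; order=C,B,A; methods=nl_idx,hash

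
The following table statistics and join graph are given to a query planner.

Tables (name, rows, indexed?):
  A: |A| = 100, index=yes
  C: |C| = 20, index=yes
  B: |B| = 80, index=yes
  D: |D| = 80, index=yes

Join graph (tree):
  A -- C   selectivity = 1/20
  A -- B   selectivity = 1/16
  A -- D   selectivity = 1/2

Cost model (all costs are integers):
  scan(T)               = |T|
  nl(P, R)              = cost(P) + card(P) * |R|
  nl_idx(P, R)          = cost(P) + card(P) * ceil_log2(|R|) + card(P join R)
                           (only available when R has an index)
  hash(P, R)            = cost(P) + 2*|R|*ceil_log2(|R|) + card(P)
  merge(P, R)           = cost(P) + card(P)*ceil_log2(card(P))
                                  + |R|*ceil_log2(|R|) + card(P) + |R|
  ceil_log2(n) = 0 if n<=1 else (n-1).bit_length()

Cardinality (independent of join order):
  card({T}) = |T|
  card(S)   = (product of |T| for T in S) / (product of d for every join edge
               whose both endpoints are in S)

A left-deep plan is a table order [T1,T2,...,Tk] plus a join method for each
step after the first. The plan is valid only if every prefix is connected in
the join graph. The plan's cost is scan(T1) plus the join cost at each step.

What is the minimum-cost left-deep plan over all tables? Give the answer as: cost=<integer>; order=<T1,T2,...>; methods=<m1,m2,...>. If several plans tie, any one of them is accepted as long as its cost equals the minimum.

Selinger DP (subsets sized 1..n):
  {A}: scan cost=100, card=100
  {C}: scan cost=20, card=20
  {B}: scan cost=80, card=80
  {D}: scan cost=80, card=80
  {AC}: card=100; try (A,nl_idx)→260, (C,hash)→400, (C,nl_idx)→700, (A,merge)→940, (C,merge)→1020, (A,hash)→1440 …(+2); best=260 via (A,nl_idx)
  {AB}: card=500; try (A,nl_idx)→1140, (B,nl_idx)→1300, (B,hash)→1320, (A,merge)→1520, (B,merge)→1540, (A,hash)→1560 …(+2); best=1140 via (A,nl_idx)
  {AD}: card=4000; try (D,hash)→1320, (A,merge)→1520, (D,merge)→1540, (A,hash)→1560, (A,nl_idx)→4640, (D,nl_idx)→4800 …(+2); best=1320 via (D,hash)
  {ABC}: card=500; try (B,nl_idx)→1460, (B,hash)→1480, (B,merge)→1700, (C,hash)→1840, (C,nl_idx)→4140, (C,merge)→6260 …(+2); best=1460 via (B,nl_idx)
  {ACD}: card=4000; try (D,hash)→1480, (D,merge)→1700, (D,nl_idx)→4960, (C,hash)→5520, (D,nl)→8260, (C,nl_idx)→25320 …(+2); best=1480 via (D,hash)
  {ABD}: card=20000; try (D,hash)→2760, (B,hash)→6440, (D,merge)→6780, (D,nl_idx)→24640, (D,nl)→41140, (B,nl_idx)→49320 …(+2); best=2760 via (D,hash)
  {ABCD}: card=20000; try (D,hash)→3080, (B,hash)→6600, (D,merge)→7100, (C,hash)→22960, (D,nl_idx)→24960, (D,nl)→41460 …(+6); best=3080 via (D,hash)

cost=3080; order=C,A,B,D; methods=nl_idx,nl_idx,hash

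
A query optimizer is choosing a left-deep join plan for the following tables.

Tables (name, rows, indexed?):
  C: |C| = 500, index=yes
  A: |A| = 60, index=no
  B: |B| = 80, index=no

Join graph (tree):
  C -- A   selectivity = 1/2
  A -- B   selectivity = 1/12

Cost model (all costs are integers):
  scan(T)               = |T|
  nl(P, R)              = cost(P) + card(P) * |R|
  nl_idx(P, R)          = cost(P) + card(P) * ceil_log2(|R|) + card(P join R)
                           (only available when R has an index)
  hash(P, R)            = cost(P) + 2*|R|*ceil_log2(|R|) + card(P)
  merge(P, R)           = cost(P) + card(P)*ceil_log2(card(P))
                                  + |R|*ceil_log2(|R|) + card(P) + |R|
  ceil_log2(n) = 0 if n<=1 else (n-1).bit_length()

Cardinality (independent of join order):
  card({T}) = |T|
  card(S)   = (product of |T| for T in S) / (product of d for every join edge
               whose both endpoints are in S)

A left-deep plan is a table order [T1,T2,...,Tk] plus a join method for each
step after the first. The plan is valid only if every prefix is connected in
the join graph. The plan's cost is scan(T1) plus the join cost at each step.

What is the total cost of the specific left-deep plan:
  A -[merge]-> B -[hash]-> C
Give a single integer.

10520

step 1: scan A: cost=60, card=60
step 2: join B via merge
    card(P join B) = 60*80/(12) = 400
    cost = 60 + 60*6 + 80*7 + 60 + 80 = 1120
step 3: join C via hash
    card(P join C) = 400*500/(2) = 100000
    cost = 1120 + 2*500*9 + 400 = 10520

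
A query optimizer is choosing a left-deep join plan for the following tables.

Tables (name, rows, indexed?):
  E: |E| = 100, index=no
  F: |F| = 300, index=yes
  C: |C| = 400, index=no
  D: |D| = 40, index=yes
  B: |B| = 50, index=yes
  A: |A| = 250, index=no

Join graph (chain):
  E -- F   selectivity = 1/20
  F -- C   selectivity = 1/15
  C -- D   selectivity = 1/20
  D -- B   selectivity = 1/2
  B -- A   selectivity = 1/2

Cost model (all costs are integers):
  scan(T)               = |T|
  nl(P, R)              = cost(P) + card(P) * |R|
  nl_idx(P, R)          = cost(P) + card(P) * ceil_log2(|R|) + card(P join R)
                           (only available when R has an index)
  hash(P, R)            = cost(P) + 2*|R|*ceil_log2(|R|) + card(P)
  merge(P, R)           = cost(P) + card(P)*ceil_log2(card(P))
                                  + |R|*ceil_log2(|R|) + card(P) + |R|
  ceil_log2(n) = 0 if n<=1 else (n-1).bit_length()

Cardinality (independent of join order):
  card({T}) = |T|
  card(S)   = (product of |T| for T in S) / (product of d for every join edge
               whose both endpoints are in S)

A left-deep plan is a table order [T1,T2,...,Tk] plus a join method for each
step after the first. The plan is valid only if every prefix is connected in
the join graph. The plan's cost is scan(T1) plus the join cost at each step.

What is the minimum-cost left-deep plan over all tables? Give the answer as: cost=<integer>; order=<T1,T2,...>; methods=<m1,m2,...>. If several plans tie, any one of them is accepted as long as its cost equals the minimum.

cost=2109480; order=C,D,F,E,B,A; methods=hash,hash,hash,hash,hash

Selinger DP (subsets sized 1..n):
  {E}: scan cost=100, card=100
  {F}: scan cost=300, card=300
  {C}: scan cost=400, card=400
  {D}: scan cost=40, card=40
  {B}: scan cost=50, card=50
  {A}: scan cost=250, card=250
  {EF}: card=1500; try (E,hash)→2000, (F,nl_idx)→2500, (F,merge)→3900, (E,merge)→4100, (F,hash)→5600, (F,nl)→30100 …(+1); best=2000 via (E,hash)
  {CF}: card=8000; try (F,hash)→6200, (C,merge)→7300, (F,merge)→7400, (C,hash)→7800, (F,nl_idx)→12000, (C,nl)→120300 …(+1); best=6200 via (F,hash)
  {CD}: card=800; try (D,hash)→1280, (D,nl_idx)→3600, (C,merge)→4320, (D,merge)→4680, (C,hash)→7280, (C,nl)→16040 …(+1); best=1280 via (D,hash)
  {BD}: card=1000; try (D,hash)→580, (B,merge)→670, (D,merge)→680, (B,hash)→680, (B,nl_idx)→1280, (D,nl_idx)→1350 …(+2); best=580 via (D,hash)
  {AB}: card=6250; try (B,hash)→1100, (A,merge)→2650, (B,merge)→2850, (A,hash)→4100, (B,nl_idx)→8000, (A,nl)→12550 …(+1); best=1100 via (B,hash)
  {CEF}: card=40000; try (C,hash)→10700, (E,hash)→15600, (C,merge)→24000, (E,merge)→119000, (C,nl)→602000, (E,nl)→806200; best=10700 via (C,hash)
  {CDF}: card=16000; try (F,hash)→7480, (F,merge)→13080, (D,hash)→14680, (F,nl_idx)→24480, (D,nl_idx)→70200, (D,merge)→118480 …(+2); best=7480 via (F,hash)
  {BCD}: card=20000; try (B,hash)→2680, (C,hash)→8780, (B,merge)→10430, (C,merge)→15580, (B,nl_idx)→26080, (B,nl)→41280 …(+1); best=2680 via (B,hash)
  {ABD}: card=125000; try (A,hash)→5580, (D,hash)→7830, (A,merge)→13830, (D,merge)→88880, (D,nl_idx)→163600, (A,nl)→250580 …(+1); best=5580 via (A,hash)
  {CDEF}: card=80000; try (E,hash)→24880, (D,hash)→51180, (E,merge)→248280, (D,nl_idx)→330700, (D,merge)→690980, (E,nl)→1607480 …(+1); best=24880 via (E,hash)
  {BCDF}: card=400000; try (B,hash)→24080, (F,hash)→28080, (B,merge)→247830, (F,merge)→325680, (B,nl_idx)→503480, (F,nl_idx)→582680 …(+2); best=24080 via (B,hash)
  {ABCD}: card=2500000; try (A,hash)→26680, (C,hash)→137780, (A,merge)→324930, (C,merge)→2259580, (A,nl)→5002680, (C,nl)→50005580; best=26680 via (A,hash)
  {BCDEF}: card=2000000; try (B,hash)→105480, (E,hash)→425480, (B,merge)→1465230, (B,nl_idx)→2504880, (B,nl)→4024880, (E,merge)→8024880 …(+1); best=105480 via (B,hash)
  {ABCDF}: card=50000000; try (A,hash)→428080, (F,hash)→2532080, (A,merge)→8026330, (F,merge)→57529680, (F,nl_idx)→72526680, (A,nl)→100024080 …(+1); best=428080 via (A,hash)
  {ABCDEF}: card=250000000; try (A,hash)→2109480, (A,merge)→44107730, (E,hash)→50429480, (A,nl)→500105480, (E,merge)→1350428880, (E,nl)→5000428080; best=2109480 via (A,hash)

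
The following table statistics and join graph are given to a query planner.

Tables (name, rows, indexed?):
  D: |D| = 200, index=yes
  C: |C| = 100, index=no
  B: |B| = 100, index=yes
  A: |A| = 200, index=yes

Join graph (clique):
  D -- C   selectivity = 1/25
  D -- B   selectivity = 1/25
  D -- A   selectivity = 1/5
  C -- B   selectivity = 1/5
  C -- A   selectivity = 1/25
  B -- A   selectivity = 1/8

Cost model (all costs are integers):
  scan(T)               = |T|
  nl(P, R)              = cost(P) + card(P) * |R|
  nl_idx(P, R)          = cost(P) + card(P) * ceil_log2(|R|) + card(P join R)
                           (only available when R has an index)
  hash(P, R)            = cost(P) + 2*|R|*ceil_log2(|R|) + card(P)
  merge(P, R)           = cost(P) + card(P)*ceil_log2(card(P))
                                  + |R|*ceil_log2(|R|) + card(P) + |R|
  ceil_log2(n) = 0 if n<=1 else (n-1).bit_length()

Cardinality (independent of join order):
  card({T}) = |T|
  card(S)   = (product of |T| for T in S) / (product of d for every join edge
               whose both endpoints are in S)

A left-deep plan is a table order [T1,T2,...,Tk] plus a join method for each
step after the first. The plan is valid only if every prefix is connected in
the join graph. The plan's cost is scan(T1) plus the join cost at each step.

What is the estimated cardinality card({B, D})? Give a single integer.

800

Tables in S: B(100), D(200)
Edges inside S: D-B(d=25)
numerator = 100 * 200 = 20000
denominator = 25 = 25
card(S) = 20000 / 25 = 800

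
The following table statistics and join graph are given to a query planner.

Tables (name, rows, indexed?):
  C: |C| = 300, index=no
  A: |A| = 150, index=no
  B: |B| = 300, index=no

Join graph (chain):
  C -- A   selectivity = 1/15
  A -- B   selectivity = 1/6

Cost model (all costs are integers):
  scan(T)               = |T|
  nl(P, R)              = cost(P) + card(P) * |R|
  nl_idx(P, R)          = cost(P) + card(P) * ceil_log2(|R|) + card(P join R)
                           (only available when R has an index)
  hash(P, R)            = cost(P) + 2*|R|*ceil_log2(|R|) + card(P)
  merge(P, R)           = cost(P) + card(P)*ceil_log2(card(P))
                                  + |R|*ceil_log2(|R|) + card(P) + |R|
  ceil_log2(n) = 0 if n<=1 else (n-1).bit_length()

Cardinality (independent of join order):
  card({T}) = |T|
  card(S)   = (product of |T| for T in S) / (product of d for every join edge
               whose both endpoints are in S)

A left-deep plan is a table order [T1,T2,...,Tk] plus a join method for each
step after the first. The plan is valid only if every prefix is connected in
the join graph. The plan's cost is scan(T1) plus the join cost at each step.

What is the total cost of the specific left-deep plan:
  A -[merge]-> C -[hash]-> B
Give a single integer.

step 1: scan A: cost=150, card=150
step 2: join C via merge
    card(P join C) = 150*300/(15) = 3000
    cost = 150 + 150*8 + 300*9 + 150 + 300 = 4500
step 3: join B via hash
    card(P join B) = 3000*300/(6) = 150000
    cost = 4500 + 2*300*9 + 3000 = 12900

12900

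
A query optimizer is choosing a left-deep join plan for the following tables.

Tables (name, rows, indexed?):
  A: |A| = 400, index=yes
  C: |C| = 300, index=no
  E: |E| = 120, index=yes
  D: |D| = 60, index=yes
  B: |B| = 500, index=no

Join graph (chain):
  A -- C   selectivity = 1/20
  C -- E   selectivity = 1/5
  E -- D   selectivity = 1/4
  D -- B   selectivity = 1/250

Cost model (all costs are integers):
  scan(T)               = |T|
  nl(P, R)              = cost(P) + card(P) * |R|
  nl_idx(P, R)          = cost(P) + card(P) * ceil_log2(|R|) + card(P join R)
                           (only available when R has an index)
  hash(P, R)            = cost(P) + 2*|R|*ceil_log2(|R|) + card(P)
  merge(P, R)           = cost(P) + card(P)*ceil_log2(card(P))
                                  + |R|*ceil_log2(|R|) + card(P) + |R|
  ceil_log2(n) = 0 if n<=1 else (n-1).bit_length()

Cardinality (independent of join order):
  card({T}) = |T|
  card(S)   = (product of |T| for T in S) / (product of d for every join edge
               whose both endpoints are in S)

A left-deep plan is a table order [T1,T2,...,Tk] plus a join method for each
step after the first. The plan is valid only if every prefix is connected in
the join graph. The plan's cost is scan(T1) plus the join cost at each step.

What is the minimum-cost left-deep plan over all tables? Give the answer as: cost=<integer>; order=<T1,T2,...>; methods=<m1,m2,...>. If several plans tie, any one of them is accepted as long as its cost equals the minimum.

Selinger DP (subsets sized 1..n):
  {A}: scan cost=400, card=400
  {C}: scan cost=300, card=300
  {E}: scan cost=120, card=120
  {D}: scan cost=60, card=60
  {B}: scan cost=500, card=500
  {AC}: card=6000; try (C,hash)→6200, (A,merge)→7300, (C,merge)→7400, (A,hash)→7800, (A,nl_idx)→9000, (A,nl)→120300 …(+1); best=6200 via (C,hash)
  {CE}: card=7200; try (E,hash)→2280, (C,merge)→4080, (E,merge)→4260, (C,hash)→5640, (E,nl_idx)→9600, (C,nl)→36120 …(+1); best=2280 via (E,hash)
  {DE}: card=1800; try (D,hash)→960, (E,merge)→1440, (D,merge)→1500, (E,hash)→1800, (E,nl_idx)→2280, (D,nl_idx)→2640 …(+2); best=960 via (D,hash)
  {BD}: card=120; try (D,hash)→1720, (D,nl_idx)→3620, (B,merge)→5480, (D,merge)→5920, (B,hash)→9120, (B,nl)→30060 …(+1); best=1720 via (D,hash)
  {ACE}: card=144000; try (E,hash)→13880, (A,hash)→16680, (E,merge)→91160, (A,merge)→107080, (E,nl_idx)→192200, (A,nl_idx)→211080 …(+2); best=13880 via (E,hash)
  {CDE}: card=108000; try (C,hash)→8160, (D,hash)→10200, (C,merge)→25560, (D,merge)→103500, (D,nl_idx)→153480, (D,nl)→434280 …(+1); best=8160 via (C,hash)
  {BDE}: card=3600; try (E,hash)→3520, (E,merge)→3640, (E,nl_idx)→6160, (B,hash)→11760, (E,nl)→16120, (B,merge)→27560 …(+1); best=3520 via (E,hash)
  {ACDE}: card=2160000; try (A,hash)→123360, (D,hash)→158600, (A,merge)→1956160, (D,merge)→2750300, (D,nl_idx)→3037880, (A,nl_idx)→3140160 …(+2); best=123360 via (A,hash)
  {BCDE}: card=216000; try (C,hash)→12520, (C,merge)→53320, (B,hash)→125160, (C,nl)→1083520, (B,merge)→1957160, (B,nl)→54008160; best=12520 via (C,hash)
  {ABCDE}: card=4320000; try (A,hash)→235720, (B,hash)→2292360, (A,merge)→4120520, (A,nl_idx)→6276520, (B,merge)→49808360, (A,nl)→86412520 …(+1); best=235720 via (A,hash)

cost=235720; order=B,D,E,C,A; methods=hash,hash,hash,hash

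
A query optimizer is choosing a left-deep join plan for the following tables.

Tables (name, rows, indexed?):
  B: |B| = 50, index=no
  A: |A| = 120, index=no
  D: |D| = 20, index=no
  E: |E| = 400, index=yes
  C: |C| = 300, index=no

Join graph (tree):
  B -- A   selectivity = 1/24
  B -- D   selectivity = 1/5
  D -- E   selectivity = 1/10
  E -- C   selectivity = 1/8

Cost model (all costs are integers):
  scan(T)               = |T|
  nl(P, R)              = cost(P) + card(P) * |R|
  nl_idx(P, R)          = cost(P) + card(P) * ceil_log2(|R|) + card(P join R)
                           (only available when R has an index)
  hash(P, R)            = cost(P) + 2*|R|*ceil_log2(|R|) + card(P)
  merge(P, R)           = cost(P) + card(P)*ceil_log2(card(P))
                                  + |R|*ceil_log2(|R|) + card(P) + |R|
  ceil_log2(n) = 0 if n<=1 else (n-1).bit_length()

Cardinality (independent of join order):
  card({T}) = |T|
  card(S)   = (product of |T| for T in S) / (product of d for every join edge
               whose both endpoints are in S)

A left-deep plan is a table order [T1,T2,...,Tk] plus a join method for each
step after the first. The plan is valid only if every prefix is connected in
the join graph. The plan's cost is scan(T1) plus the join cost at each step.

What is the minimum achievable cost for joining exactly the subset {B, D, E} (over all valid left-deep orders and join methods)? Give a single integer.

2400

Selinger DP over subsets of {B,D,E}:
  {B}: scan cost=50, card=50
  {D}: scan cost=20, card=20
  {E}: scan cost=400, card=400
  {BD}: card=200; try (D,hash)→300, (B,merge)→490, (D,merge)→520, (B,hash)→640, (B,nl)→1020, (D,nl)→1050; best=300 via (D,hash)
  {DE}: card=800; try (E,nl_idx)→1000, (D,hash)→1000, (E,merge)→4140, (D,merge)→4520, (E,hash)→7240, (E,nl)→8020 …(+1); best=1000 via (E,nl_idx)
  {BDE}: card=8000; try (B,hash)→2400, (E,merge)→6100, (E,hash)→7700, (E,nl_idx)→10100, (B,merge)→10150, (B,nl)→41000 …(+1); best=2400 via (B,hash)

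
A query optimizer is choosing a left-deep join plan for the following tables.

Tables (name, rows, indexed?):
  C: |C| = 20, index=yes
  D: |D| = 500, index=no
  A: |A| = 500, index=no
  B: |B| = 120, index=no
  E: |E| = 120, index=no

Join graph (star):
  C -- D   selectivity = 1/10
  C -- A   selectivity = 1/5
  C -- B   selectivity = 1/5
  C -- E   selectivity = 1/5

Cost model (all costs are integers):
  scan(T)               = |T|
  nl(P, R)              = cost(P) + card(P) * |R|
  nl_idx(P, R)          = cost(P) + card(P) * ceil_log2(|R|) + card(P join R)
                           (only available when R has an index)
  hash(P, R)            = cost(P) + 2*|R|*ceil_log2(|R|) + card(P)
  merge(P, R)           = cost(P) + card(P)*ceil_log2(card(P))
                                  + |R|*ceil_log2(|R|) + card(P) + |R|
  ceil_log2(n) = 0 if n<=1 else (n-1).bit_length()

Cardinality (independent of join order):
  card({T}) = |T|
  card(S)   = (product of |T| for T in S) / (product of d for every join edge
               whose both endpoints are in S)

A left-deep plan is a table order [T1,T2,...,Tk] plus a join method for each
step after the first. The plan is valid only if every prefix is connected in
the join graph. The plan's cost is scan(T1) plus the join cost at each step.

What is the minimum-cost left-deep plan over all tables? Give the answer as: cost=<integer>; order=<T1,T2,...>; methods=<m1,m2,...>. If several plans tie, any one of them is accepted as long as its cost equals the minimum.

Selinger DP (subsets sized 1..n):
  {C}: scan cost=20, card=20
  {D}: scan cost=500, card=500
  {A}: scan cost=500, card=500
  {B}: scan cost=120, card=120
  {E}: scan cost=120, card=120
  {CD}: card=1000; try (C,hash)→1200, (C,nl_idx)→4000, (D,merge)→5140, (C,merge)→5620, (D,hash)→9040, (D,nl)→10020 …(+1); best=1200 via (C,hash)
  {AC}: card=2000; try (C,hash)→1200, (C,nl_idx)→5000, (A,merge)→5140, (C,merge)→5620, (A,hash)→9040, (A,nl)→10020 …(+1); best=1200 via (C,hash)
  {BC}: card=480; try (C,hash)→440, (B,merge)→1100, (C,merge)→1200, (C,nl_idx)→1200, (B,hash)→1720, (B,nl)→2420 …(+1); best=440 via (C,hash)
  {CE}: card=480; try (C,hash)→440, (E,merge)→1100, (C,merge)→1200, (C,nl_idx)→1200, (E,hash)→1720, (E,nl)→2420 …(+1); best=440 via (C,hash)
  {ACD}: card=100000; try (A,hash)→11200, (D,hash)→12200, (A,merge)→17200, (D,merge)→30200, (A,nl)→501200, (D,nl)→1001200; best=11200 via (A,hash)
  {BCD}: card=24000; try (B,hash)→3880, (D,hash)→9920, (D,merge)→10240, (B,merge)→13160, (B,nl)→121200, (D,nl)→240440; best=3880 via (B,hash)
  {CDE}: card=24000; try (E,hash)→3880, (D,hash)→9920, (D,merge)→10240, (E,merge)→13160, (E,nl)→121200, (D,nl)→240440; best=3880 via (E,hash)
  {ABC}: card=48000; try (B,hash)→4880, (A,hash)→9920, (A,merge)→10240, (B,merge)→26160, (A,nl)→240440, (B,nl)→241200; best=4880 via (B,hash)
  {ACE}: card=48000; try (E,hash)→4880, (A,hash)→9920, (A,merge)→10240, (E,merge)→26160, (A,nl)→240440, (E,nl)→241200; best=4880 via (E,hash)
  {BCE}: card=11520; try (E,hash)→2600, (B,hash)→2600, (E,merge)→6200, (B,merge)→6200, (E,nl)→58040, (B,nl)→58040; best=2600 via (E,hash)
  {ABCD}: card=2400000; try (A,hash)→36880, (D,hash)→61880, (B,hash)→112880, (A,merge)→392880, (D,merge)→825880, (B,merge)→1812160 …(+3); best=36880 via (A,hash)
  {ACDE}: card=2400000; try (A,hash)→36880, (D,hash)→61880, (E,hash)→112880, (A,merge)→392880, (D,merge)→825880, (E,merge)→1812160 …(+3); best=36880 via (A,hash)
  {BCDE}: card=576000; try (D,hash)→23120, (E,hash)→29560, (B,hash)→29560, (D,merge)→180400, (E,merge)→388840, (B,merge)→388840 …(+3); best=23120 via (D,hash)
  {ABCE}: card=1152000; try (A,hash)→23120, (E,hash)→54560, (B,hash)→54560, (A,merge)→180400, (E,merge)→821840, (B,merge)→821840 …(+3); best=23120 via (A,hash)
  {ABCDE}: card=57600000; try (A,hash)→608120, (D,hash)→1184120, (E,hash)→2438560, (B,hash)→2438560, (A,merge)→12124120, (D,merge)→25372120 …(+6); best=608120 via (A,hash)

cost=608120; order=B,C,E,D,A; methods=hash,hash,hash,hash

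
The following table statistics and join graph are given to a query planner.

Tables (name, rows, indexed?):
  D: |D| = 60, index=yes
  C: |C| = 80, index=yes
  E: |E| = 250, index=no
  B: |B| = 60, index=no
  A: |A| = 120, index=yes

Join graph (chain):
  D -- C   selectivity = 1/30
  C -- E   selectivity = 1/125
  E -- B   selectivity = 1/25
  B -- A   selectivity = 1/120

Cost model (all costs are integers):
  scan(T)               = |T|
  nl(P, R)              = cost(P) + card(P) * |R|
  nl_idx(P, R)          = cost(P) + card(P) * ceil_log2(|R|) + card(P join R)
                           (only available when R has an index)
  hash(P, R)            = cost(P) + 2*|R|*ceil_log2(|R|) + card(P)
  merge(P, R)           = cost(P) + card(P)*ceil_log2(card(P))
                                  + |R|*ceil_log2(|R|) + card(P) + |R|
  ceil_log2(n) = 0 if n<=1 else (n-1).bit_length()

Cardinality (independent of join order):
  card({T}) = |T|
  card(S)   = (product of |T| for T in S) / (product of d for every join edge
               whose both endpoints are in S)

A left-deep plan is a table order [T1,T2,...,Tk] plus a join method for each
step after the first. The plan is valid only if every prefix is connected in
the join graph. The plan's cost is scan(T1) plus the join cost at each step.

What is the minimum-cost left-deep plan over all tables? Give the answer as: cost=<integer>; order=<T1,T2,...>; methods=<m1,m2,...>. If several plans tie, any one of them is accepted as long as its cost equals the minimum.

cost=5668; order=E,C,B,A,D; methods=hash,hash,hash,hash

Selinger DP (subsets sized 1..n):
  {D}: scan cost=60, card=60
  {C}: scan cost=80, card=80
  {E}: scan cost=250, card=250
  {B}: scan cost=60, card=60
  {A}: scan cost=120, card=120
  {CD}: card=160; try (C,nl_idx)→640, (D,nl_idx)→720, (D,hash)→880, (C,merge)→1120, (D,merge)→1140, (C,hash)→1240 …(+2); best=640 via (C,nl_idx)
  {CE}: card=160; try (C,hash)→1620, (C,nl_idx)→2160, (E,merge)→2970, (C,merge)→3140, (E,hash)→4160, (E,nl)→20080 …(+1); best=1620 via (C,hash)
  {BE}: card=600; try (B,hash)→1220, (E,merge)→2730, (B,merge)→2920, (E,hash)→4120, (E,nl)→15060, (B,nl)→15250; best=1220 via (B,hash)
  {AB}: card=60; try (A,nl_idx)→540, (B,hash)→960, (A,merge)→1440, (B,merge)→1500, (A,hash)→1800, (A,nl)→7260 …(+1); best=540 via (A,nl_idx)
  {CDE}: card=320; try (D,hash)→2500, (D,nl_idx)→2900, (D,merge)→3480, (E,merge)→4330, (E,hash)→4800, (D,nl)→11220 …(+1); best=2500 via (D,hash)
  {BCE}: card=384; try (B,hash)→2500, (C,hash)→2940, (B,merge)→3480, (C,nl_idx)→5804, (C,merge)→8460, (B,nl)→11220 …(+1); best=2500 via (B,hash)
  {ABE}: card=600; try (E,merge)→3210, (A,hash)→3500, (E,hash)→4600, (A,nl_idx)→6020, (A,merge)→8780, (E,nl)→15540 …(+1); best=3210 via (E,merge)
  {BCDE}: card=768; try (B,hash)→3540, (D,hash)→3604, (D,nl_idx)→5572, (B,merge)→6120, (D,merge)→6760, (B,nl)→21700 …(+1); best=3540 via (B,hash)
  {ABCE}: card=384; try (A,hash)→4564, (C,hash)→4930, (A,nl_idx)→5572, (A,merge)→7300, (C,nl_idx)→7794, (C,merge)→10450 …(+2); best=4564 via (A,hash)
  {ABCDE}: card=768; try (D,hash)→5668, (A,hash)→5988, (D,nl_idx)→7636, (D,merge)→8824, (A,nl_idx)→9684, (A,merge)→12948 …(+2); best=5668 via (D,hash)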